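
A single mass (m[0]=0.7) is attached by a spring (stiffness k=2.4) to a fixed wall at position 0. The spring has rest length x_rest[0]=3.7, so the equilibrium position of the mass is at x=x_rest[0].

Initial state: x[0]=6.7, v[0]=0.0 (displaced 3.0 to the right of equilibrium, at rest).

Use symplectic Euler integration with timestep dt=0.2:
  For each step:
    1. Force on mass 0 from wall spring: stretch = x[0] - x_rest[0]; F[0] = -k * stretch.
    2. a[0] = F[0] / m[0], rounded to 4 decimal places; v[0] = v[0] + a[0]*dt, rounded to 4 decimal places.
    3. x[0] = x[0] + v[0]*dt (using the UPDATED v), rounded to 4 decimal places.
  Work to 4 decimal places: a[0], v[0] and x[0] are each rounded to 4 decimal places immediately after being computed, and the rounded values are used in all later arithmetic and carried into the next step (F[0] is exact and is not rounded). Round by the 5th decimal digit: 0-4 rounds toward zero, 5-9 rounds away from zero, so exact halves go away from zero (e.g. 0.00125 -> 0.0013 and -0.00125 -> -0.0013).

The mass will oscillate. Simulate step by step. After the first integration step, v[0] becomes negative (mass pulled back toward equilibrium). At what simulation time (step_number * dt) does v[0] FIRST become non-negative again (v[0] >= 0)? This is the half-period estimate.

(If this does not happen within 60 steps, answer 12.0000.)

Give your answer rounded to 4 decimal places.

Answer: 1.8000

Derivation:
Step 0: x=[6.7000] v=[0.0000]
Step 1: x=[6.2886] v=[-2.0571]
Step 2: x=[5.5222] v=[-3.8321]
Step 3: x=[4.5059] v=[-5.0816]
Step 4: x=[3.3791] v=[-5.6342]
Step 5: x=[2.2963] v=[-5.4142]
Step 6: x=[1.4060] v=[-4.4517]
Step 7: x=[0.8303] v=[-2.8787]
Step 8: x=[0.6481] v=[-0.9109]
Step 9: x=[0.8845] v=[1.1818]
First v>=0 after going negative at step 9, time=1.8000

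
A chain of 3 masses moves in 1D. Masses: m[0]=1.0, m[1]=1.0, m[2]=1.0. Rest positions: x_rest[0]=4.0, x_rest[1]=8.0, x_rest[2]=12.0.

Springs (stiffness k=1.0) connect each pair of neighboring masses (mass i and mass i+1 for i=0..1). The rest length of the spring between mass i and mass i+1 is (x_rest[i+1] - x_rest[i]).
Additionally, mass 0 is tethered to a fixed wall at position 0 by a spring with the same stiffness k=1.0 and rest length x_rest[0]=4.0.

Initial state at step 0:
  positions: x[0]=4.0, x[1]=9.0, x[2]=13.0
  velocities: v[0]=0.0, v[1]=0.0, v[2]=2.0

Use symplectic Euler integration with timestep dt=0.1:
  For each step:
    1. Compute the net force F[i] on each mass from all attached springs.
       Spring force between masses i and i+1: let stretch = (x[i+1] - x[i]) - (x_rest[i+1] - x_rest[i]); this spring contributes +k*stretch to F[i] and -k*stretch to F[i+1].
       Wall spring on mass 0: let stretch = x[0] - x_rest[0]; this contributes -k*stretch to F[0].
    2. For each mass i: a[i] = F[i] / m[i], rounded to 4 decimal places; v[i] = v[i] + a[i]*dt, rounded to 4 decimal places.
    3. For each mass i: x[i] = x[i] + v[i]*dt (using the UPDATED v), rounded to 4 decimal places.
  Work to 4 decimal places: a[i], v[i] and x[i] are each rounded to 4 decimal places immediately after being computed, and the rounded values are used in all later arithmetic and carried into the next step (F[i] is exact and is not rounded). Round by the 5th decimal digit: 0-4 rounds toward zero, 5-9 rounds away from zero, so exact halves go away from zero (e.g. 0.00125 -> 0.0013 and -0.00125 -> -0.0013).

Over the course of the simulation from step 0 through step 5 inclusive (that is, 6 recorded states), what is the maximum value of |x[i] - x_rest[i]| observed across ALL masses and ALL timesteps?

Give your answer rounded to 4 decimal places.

Step 0: x=[4.0000 9.0000 13.0000] v=[0.0000 0.0000 2.0000]
Step 1: x=[4.0100 8.9900 13.2000] v=[0.1000 -0.1000 2.0000]
Step 2: x=[4.0297 8.9723 13.3979] v=[0.1970 -0.1770 1.9790]
Step 3: x=[4.0585 8.9494 13.5915] v=[0.2883 -0.2287 1.9364]
Step 4: x=[4.0957 8.9240 13.7787] v=[0.3715 -0.2536 1.8722]
Step 5: x=[4.1402 8.8989 13.9574] v=[0.4448 -0.2510 1.7867]
Max displacement = 1.9574

Answer: 1.9574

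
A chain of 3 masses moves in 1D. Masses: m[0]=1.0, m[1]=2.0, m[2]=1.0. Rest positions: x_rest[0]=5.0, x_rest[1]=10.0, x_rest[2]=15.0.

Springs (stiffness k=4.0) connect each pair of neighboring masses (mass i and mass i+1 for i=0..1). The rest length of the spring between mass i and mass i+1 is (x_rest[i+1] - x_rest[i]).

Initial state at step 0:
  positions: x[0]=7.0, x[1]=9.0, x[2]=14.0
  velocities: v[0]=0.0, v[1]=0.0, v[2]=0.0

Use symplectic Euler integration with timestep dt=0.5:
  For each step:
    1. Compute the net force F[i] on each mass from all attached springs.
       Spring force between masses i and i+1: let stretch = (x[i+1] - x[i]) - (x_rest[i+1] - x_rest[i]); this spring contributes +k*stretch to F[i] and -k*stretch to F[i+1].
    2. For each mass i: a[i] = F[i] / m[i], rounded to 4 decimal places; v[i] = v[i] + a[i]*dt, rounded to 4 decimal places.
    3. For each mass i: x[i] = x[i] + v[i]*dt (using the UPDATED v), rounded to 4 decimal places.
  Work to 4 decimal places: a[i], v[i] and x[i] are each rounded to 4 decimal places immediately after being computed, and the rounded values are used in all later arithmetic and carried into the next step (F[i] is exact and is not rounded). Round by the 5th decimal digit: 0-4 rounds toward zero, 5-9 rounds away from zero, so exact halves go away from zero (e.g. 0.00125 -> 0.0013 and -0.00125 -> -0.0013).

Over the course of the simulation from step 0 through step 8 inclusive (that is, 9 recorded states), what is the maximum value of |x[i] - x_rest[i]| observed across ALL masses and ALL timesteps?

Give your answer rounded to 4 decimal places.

Answer: 2.5000

Derivation:
Step 0: x=[7.0000 9.0000 14.0000] v=[0.0000 0.0000 0.0000]
Step 1: x=[4.0000 10.5000 14.0000] v=[-6.0000 3.0000 0.0000]
Step 2: x=[2.5000 10.5000 15.5000] v=[-3.0000 0.0000 3.0000]
Step 3: x=[4.0000 9.0000 17.0000] v=[3.0000 -3.0000 3.0000]
Step 4: x=[5.5000 9.0000 15.5000] v=[3.0000 0.0000 -3.0000]
Step 5: x=[5.5000 10.5000 12.5000] v=[0.0000 3.0000 -6.0000]
Step 6: x=[5.5000 10.5000 12.5000] v=[0.0000 0.0000 0.0000]
Step 7: x=[5.5000 9.0000 15.5000] v=[0.0000 -3.0000 6.0000]
Step 8: x=[4.0000 9.0000 17.0000] v=[-3.0000 0.0000 3.0000]
Max displacement = 2.5000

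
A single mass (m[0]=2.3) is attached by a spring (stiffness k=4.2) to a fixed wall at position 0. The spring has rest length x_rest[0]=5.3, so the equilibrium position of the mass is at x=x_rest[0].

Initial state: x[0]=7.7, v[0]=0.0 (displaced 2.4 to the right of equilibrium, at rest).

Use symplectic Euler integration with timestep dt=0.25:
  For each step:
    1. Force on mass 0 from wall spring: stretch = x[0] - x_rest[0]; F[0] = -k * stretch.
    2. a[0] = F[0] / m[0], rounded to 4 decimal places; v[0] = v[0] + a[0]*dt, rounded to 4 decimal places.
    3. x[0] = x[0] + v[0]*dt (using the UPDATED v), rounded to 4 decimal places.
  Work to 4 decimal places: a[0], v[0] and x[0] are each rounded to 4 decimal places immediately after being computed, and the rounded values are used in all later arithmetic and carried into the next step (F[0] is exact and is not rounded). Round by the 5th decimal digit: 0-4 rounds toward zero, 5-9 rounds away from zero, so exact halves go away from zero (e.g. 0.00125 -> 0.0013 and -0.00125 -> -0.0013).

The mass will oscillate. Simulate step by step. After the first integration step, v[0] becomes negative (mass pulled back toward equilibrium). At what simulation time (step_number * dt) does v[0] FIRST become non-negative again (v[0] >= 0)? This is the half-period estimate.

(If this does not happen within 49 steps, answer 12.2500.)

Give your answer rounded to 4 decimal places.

Step 0: x=[7.7000] v=[0.0000]
Step 1: x=[7.4261] v=[-1.0957]
Step 2: x=[6.9095] v=[-2.0663]
Step 3: x=[6.2092] v=[-2.8011]
Step 4: x=[5.4052] v=[-3.2162]
Step 5: x=[4.5892] v=[-3.2642]
Step 6: x=[3.8543] v=[-2.9397]
Step 7: x=[3.2844] v=[-2.2797]
Step 8: x=[2.9445] v=[-1.3595]
Step 9: x=[2.8735] v=[-0.2842]
Step 10: x=[3.0794] v=[0.8236]
First v>=0 after going negative at step 10, time=2.5000

Answer: 2.5000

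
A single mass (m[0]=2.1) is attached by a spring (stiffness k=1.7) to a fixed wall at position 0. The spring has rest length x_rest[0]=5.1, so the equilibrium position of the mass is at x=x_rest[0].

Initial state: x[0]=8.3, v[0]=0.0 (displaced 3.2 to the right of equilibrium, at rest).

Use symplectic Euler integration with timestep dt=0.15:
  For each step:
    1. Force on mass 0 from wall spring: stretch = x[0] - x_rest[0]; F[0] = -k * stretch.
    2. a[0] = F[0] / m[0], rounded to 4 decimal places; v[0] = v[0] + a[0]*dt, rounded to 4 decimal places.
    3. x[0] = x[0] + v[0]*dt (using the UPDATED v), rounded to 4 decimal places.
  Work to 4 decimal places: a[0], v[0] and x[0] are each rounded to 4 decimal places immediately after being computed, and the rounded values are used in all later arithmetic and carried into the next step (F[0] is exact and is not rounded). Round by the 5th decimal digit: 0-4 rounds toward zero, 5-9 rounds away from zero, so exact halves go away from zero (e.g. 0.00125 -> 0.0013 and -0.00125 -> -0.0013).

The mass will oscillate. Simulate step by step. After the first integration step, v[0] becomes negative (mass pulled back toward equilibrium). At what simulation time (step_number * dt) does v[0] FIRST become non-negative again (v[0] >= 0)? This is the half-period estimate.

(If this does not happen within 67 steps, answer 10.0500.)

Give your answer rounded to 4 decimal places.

Step 0: x=[8.3000] v=[0.0000]
Step 1: x=[8.2417] v=[-0.3886]
Step 2: x=[8.1262] v=[-0.7701]
Step 3: x=[7.9556] v=[-1.1376]
Step 4: x=[7.7329] v=[-1.4844]
Step 5: x=[7.4623] v=[-1.8041]
Step 6: x=[7.1487] v=[-2.0909]
Step 7: x=[6.7977] v=[-2.3397]
Step 8: x=[6.4158] v=[-2.5458]
Step 9: x=[6.0100] v=[-2.7056]
Step 10: x=[5.5876] v=[-2.8161]
Step 11: x=[5.1563] v=[-2.8753]
Step 12: x=[4.7240] v=[-2.8821]
Step 13: x=[4.2985] v=[-2.8364]
Step 14: x=[3.8876] v=[-2.7391]
Step 15: x=[3.4988] v=[-2.5919]
Step 16: x=[3.1392] v=[-2.3975]
Step 17: x=[2.8153] v=[-2.1594]
Step 18: x=[2.5330] v=[-1.8820]
Step 19: x=[2.2975] v=[-1.5703]
Step 20: x=[2.1130] v=[-1.2300]
Step 21: x=[1.9829] v=[-0.8673]
Step 22: x=[1.9096] v=[-0.4888]
Step 23: x=[1.8944] v=[-0.1014]
Step 24: x=[1.9376] v=[0.2879]
First v>=0 after going negative at step 24, time=3.6000

Answer: 3.6000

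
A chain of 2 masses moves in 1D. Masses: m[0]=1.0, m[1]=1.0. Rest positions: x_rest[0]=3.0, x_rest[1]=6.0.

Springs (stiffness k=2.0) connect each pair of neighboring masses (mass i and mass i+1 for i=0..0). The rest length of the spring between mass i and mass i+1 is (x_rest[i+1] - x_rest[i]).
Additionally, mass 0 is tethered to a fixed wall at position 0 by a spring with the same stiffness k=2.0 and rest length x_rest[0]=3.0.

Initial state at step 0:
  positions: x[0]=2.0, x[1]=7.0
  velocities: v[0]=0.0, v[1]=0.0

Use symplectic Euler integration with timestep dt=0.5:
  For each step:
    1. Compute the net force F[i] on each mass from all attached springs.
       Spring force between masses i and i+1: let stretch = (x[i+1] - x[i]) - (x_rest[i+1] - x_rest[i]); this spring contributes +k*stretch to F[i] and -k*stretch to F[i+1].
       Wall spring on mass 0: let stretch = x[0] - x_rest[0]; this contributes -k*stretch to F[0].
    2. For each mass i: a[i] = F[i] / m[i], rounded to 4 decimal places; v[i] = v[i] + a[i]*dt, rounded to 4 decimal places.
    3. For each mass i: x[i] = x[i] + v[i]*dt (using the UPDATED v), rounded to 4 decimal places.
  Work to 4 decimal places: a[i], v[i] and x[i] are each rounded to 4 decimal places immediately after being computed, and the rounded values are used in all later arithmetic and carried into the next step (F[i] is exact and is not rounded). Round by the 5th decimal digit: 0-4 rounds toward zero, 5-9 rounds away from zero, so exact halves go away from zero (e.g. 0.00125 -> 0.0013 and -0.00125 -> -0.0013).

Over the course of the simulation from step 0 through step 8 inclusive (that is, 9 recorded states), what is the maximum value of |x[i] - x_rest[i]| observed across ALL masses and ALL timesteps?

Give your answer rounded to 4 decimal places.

Step 0: x=[2.0000 7.0000] v=[0.0000 0.0000]
Step 1: x=[3.5000 6.0000] v=[3.0000 -2.0000]
Step 2: x=[4.5000 5.2500] v=[2.0000 -1.5000]
Step 3: x=[3.6250 5.6250] v=[-1.7500 0.7500]
Step 4: x=[1.9375 6.5000] v=[-3.3750 1.7500]
Step 5: x=[1.5625 6.5938] v=[-0.7500 0.1875]
Step 6: x=[2.9219 5.6719] v=[2.7188 -1.8438]
Step 7: x=[4.1954 4.8750] v=[2.5469 -1.5938]
Step 8: x=[3.7110 5.2383] v=[-0.9689 0.7266]
Max displacement = 1.5000

Answer: 1.5000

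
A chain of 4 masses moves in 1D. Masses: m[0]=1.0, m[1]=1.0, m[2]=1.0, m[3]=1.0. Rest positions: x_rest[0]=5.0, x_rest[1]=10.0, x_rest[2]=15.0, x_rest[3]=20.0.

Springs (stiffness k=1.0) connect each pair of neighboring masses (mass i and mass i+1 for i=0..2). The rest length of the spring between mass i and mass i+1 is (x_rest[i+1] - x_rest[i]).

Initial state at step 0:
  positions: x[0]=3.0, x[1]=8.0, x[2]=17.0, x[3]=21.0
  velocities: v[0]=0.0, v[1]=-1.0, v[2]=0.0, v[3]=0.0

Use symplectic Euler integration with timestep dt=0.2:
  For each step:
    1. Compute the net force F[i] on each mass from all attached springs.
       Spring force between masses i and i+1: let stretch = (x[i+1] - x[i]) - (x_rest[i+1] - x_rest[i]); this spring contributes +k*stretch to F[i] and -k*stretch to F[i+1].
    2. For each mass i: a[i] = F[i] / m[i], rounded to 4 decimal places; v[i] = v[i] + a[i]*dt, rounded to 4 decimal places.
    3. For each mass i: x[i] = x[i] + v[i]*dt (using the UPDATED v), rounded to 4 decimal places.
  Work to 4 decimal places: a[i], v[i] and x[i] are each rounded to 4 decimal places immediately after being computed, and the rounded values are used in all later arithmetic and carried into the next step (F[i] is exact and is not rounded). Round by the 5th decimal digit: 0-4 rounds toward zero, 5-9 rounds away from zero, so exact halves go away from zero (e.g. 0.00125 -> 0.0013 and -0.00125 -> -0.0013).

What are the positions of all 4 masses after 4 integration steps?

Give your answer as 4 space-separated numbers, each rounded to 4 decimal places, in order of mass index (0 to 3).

Answer: 3.0142 8.6565 15.2659 21.2633

Derivation:
Step 0: x=[3.0000 8.0000 17.0000 21.0000] v=[0.0000 -1.0000 0.0000 0.0000]
Step 1: x=[3.0000 7.9600 16.8000 21.0400] v=[0.0000 -0.2000 -1.0000 0.2000]
Step 2: x=[2.9984 8.0752 16.4160 21.1104] v=[-0.0080 0.5760 -1.9200 0.3520]
Step 3: x=[2.9999 8.3210 15.8861 21.1930] v=[0.0074 1.2288 -2.6493 0.4131]
Step 4: x=[3.0142 8.6565 15.2659 21.2633] v=[0.0716 1.6776 -3.1009 0.3517]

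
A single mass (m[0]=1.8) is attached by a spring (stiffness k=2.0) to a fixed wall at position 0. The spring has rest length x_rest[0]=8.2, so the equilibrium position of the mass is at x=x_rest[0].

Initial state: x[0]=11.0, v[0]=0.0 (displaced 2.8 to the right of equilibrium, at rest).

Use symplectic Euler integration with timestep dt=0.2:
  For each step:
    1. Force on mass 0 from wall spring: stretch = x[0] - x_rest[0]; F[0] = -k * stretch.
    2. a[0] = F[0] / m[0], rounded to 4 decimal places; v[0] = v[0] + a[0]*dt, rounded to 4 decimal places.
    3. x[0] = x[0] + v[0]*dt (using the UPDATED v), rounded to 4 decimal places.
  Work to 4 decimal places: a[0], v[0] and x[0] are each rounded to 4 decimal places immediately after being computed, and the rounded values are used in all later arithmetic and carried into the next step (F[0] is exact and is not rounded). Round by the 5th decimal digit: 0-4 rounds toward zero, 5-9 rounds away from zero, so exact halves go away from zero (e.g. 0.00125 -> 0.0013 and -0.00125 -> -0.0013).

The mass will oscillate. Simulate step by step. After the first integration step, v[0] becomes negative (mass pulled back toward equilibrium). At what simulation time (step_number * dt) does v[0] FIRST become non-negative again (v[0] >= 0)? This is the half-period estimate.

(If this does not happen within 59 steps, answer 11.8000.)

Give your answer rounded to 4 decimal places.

Step 0: x=[11.0000] v=[0.0000]
Step 1: x=[10.8756] v=[-0.6222]
Step 2: x=[10.6322] v=[-1.2168]
Step 3: x=[10.2807] v=[-1.7573]
Step 4: x=[9.8368] v=[-2.2197]
Step 5: x=[9.3201] v=[-2.5834]
Step 6: x=[8.7536] v=[-2.8323]
Step 7: x=[8.1625] v=[-2.9553]
Step 8: x=[7.5731] v=[-2.9470]
Step 9: x=[7.0116] v=[-2.8077]
Step 10: x=[6.5029] v=[-2.5436]
Step 11: x=[6.0696] v=[-2.1665]
Step 12: x=[5.7310] v=[-1.6931]
Step 13: x=[5.5021] v=[-1.1444]
Step 14: x=[5.3931] v=[-0.5449]
Step 15: x=[5.4089] v=[0.0789]
First v>=0 after going negative at step 15, time=3.0000

Answer: 3.0000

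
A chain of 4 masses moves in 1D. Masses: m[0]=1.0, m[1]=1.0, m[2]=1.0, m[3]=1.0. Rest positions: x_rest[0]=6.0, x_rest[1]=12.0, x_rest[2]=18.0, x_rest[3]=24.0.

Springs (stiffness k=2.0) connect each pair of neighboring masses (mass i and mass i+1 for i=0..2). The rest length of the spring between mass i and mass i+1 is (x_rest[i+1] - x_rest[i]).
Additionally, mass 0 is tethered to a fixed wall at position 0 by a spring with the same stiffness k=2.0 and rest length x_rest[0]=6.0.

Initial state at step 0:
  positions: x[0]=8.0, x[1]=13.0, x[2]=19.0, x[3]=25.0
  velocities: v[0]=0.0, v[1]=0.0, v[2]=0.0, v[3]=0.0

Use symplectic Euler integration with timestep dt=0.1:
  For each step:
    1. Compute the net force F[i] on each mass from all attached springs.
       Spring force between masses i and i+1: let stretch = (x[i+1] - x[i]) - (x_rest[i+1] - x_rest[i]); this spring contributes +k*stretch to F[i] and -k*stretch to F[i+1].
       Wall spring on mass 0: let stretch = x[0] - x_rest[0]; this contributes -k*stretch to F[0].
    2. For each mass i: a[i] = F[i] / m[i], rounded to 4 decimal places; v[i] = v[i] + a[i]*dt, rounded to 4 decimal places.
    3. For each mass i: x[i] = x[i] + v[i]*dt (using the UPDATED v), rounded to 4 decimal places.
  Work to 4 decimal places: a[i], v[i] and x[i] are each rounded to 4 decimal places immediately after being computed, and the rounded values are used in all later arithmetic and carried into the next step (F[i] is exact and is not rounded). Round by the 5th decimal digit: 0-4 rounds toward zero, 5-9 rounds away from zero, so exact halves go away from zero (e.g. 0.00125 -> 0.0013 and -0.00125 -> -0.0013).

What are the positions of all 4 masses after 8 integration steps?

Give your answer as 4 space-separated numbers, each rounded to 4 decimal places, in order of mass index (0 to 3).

Answer: 6.3621 13.3618 19.0607 25.0032

Derivation:
Step 0: x=[8.0000 13.0000 19.0000 25.0000] v=[0.0000 0.0000 0.0000 0.0000]
Step 1: x=[7.9400 13.0200 19.0000 25.0000] v=[-0.6000 0.2000 0.0000 0.0000]
Step 2: x=[7.8228 13.0580 19.0004 25.0000] v=[-1.1720 0.3800 0.0040 0.0000]
Step 3: x=[7.6539 13.1101 19.0019 25.0000] v=[-1.6895 0.5214 0.0154 0.0001]
Step 4: x=[7.4410 13.1710 19.0056 25.0001] v=[-2.1290 0.6085 0.0367 0.0005]
Step 5: x=[7.1939 13.2339 19.0125 25.0003] v=[-2.4712 0.6294 0.0687 0.0016]
Step 6: x=[6.9237 13.2916 19.0236 25.0007] v=[-2.7020 0.5771 0.1105 0.0040]
Step 7: x=[6.6424 13.3366 19.0396 25.0016] v=[-2.8132 0.4499 0.1595 0.0086]
Step 8: x=[6.3621 13.3618 19.0607 25.0032] v=[-2.8028 0.2517 0.2113 0.0162]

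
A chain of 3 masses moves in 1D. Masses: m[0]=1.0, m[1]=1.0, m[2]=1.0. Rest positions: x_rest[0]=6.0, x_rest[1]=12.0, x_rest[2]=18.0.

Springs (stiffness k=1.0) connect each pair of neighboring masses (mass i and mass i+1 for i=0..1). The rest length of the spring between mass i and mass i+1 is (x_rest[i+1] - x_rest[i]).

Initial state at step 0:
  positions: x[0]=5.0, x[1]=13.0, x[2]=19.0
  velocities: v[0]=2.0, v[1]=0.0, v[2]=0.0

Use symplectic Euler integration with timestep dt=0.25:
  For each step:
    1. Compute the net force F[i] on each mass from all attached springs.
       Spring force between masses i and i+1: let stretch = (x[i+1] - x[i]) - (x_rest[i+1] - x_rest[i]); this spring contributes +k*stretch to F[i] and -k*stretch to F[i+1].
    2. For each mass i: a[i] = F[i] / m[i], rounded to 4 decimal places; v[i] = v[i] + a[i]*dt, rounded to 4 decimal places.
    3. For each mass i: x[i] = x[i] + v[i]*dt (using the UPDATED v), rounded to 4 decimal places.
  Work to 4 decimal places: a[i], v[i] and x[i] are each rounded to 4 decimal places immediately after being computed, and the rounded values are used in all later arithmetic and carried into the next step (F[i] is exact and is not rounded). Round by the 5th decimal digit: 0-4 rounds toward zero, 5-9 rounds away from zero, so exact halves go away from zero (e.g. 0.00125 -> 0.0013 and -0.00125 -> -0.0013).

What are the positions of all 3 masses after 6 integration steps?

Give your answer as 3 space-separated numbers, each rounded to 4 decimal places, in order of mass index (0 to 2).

Step 0: x=[5.0000 13.0000 19.0000] v=[2.0000 0.0000 0.0000]
Step 1: x=[5.6250 12.8750 19.0000] v=[2.5000 -0.5000 0.0000]
Step 2: x=[6.3281 12.6797 18.9922] v=[2.8125 -0.7813 -0.0313]
Step 3: x=[7.0532 12.4819 18.9649] v=[2.9004 -0.7911 -0.1094]
Step 4: x=[7.7426 12.3500 18.9074] v=[2.7576 -0.5275 -0.2302]
Step 5: x=[8.3450 12.3400 18.8150] v=[2.4095 -0.0400 -0.3696]
Step 6: x=[8.8221 12.4850 18.6929] v=[1.9083 0.5800 -0.4884]

Answer: 8.8221 12.4850 18.6929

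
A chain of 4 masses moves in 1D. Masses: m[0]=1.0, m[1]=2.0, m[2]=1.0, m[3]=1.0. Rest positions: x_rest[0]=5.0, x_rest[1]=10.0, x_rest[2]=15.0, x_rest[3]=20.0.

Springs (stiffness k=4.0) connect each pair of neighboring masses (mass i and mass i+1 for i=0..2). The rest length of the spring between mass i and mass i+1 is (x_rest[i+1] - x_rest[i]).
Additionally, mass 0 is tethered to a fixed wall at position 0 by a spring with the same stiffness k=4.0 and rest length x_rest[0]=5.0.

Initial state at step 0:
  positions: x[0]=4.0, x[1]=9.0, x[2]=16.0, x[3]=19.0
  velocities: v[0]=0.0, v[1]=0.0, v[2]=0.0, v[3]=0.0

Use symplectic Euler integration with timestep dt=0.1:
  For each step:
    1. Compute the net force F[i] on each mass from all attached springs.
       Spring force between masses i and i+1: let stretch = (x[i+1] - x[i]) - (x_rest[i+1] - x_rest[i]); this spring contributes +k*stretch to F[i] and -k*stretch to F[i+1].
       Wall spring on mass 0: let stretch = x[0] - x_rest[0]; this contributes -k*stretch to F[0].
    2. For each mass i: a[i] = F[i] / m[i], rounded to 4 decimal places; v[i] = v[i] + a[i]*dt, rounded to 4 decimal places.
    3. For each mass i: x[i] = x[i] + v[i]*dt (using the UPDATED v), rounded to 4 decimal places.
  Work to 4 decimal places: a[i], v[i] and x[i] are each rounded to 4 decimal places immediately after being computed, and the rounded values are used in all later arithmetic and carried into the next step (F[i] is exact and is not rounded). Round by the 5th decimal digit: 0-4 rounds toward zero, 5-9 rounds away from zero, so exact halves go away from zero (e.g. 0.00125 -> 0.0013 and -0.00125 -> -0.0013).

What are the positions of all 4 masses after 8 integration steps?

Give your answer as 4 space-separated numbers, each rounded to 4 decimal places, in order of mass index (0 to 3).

Answer: 5.0989 9.7946 13.1357 20.3102

Derivation:
Step 0: x=[4.0000 9.0000 16.0000 19.0000] v=[0.0000 0.0000 0.0000 0.0000]
Step 1: x=[4.0400 9.0400 15.8400 19.0800] v=[0.4000 0.4000 -1.6000 0.8000]
Step 2: x=[4.1184 9.1160 15.5376 19.2304] v=[0.7840 0.7600 -3.0240 1.5040]
Step 3: x=[4.2320 9.2205 15.1261 19.4331] v=[1.1357 1.0448 -4.1155 2.0269]
Step 4: x=[4.3758 9.3433 14.6506 19.6635] v=[1.4383 1.2282 -4.7549 2.3041]
Step 5: x=[4.5433 9.4729 14.1633 19.8934] v=[1.6750 1.2962 -4.8727 2.2989]
Step 6: x=[4.7263 9.5977 13.7176 20.0941] v=[1.8295 1.2484 -4.4568 2.0069]
Step 7: x=[4.9151 9.7075 13.3622 20.2397] v=[1.8875 1.0981 -3.5542 1.4563]
Step 8: x=[5.0989 9.7946 13.1357 20.3102] v=[1.8384 0.8706 -2.2651 0.7053]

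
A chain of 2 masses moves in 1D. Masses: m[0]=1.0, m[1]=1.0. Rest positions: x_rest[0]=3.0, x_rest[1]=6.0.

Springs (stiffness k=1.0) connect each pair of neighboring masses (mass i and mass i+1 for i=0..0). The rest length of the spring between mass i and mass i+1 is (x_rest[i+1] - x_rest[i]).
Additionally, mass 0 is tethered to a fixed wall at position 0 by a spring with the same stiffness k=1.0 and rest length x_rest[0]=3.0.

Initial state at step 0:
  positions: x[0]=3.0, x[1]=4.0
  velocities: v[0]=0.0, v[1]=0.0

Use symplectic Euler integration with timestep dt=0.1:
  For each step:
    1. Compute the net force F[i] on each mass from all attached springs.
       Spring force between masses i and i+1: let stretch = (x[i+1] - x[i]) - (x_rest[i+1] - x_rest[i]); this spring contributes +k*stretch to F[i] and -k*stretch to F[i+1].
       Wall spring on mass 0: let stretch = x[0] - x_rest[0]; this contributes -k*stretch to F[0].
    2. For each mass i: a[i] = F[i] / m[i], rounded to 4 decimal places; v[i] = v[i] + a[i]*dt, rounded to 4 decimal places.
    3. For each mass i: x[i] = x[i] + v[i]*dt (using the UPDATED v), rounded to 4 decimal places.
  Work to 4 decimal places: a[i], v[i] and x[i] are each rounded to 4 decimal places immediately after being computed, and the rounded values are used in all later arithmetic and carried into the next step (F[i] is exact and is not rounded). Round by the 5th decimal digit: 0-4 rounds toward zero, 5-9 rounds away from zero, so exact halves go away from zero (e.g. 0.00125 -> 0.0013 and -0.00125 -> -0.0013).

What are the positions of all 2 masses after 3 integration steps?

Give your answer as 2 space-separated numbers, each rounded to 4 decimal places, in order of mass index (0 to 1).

Step 0: x=[3.0000 4.0000] v=[0.0000 0.0000]
Step 1: x=[2.9800 4.0200] v=[-0.2000 0.2000]
Step 2: x=[2.9406 4.0596] v=[-0.3940 0.3960]
Step 3: x=[2.8830 4.1180] v=[-0.5762 0.5841]

Answer: 2.8830 4.1180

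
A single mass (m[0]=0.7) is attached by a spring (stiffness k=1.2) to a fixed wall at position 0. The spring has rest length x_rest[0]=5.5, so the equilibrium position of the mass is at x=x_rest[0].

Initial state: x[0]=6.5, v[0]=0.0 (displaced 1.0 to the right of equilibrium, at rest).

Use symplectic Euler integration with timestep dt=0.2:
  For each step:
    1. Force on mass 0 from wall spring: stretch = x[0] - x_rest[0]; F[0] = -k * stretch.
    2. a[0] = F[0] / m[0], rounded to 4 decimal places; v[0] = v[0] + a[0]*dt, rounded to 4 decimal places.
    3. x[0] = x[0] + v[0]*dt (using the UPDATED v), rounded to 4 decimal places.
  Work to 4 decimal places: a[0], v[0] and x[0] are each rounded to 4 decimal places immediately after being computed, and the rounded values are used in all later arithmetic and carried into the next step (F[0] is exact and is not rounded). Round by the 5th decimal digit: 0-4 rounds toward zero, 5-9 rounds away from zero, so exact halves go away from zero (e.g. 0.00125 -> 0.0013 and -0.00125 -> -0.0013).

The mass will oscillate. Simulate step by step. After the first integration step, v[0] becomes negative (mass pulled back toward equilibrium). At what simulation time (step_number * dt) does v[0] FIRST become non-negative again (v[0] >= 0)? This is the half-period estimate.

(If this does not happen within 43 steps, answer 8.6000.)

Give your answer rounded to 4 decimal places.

Answer: 2.4000

Derivation:
Step 0: x=[6.5000] v=[0.0000]
Step 1: x=[6.4314] v=[-0.3429]
Step 2: x=[6.2990] v=[-0.6622]
Step 3: x=[6.1118] v=[-0.9361]
Step 4: x=[5.8826] v=[-1.1459]
Step 5: x=[5.6272] v=[-1.2771]
Step 6: x=[5.3631] v=[-1.3207]
Step 7: x=[5.1083] v=[-1.2738]
Step 8: x=[4.8804] v=[-1.1395]
Step 9: x=[4.6950] v=[-0.9271]
Step 10: x=[4.5648] v=[-0.6511]
Step 11: x=[4.4987] v=[-0.3305]
Step 12: x=[4.5013] v=[0.0128]
First v>=0 after going negative at step 12, time=2.4000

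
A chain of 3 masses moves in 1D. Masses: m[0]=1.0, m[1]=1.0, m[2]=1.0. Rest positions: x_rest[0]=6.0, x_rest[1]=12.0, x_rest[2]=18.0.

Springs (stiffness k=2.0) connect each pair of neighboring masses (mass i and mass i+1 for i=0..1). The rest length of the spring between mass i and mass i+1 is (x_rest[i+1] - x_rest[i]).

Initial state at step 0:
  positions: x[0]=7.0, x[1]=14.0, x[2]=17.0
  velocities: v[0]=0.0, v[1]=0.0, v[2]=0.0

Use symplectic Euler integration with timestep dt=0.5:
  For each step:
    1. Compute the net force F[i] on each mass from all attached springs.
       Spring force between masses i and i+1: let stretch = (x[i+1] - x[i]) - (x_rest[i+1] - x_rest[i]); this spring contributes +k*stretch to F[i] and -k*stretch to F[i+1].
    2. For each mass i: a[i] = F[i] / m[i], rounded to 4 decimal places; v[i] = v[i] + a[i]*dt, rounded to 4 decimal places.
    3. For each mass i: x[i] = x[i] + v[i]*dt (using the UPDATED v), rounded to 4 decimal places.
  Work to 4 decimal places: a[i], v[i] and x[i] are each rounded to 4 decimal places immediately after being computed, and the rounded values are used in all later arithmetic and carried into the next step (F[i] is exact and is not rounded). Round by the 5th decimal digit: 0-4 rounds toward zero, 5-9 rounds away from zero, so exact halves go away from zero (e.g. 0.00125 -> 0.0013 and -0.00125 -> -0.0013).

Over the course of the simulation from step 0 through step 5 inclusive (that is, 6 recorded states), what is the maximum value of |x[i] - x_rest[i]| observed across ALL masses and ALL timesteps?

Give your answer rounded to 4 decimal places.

Step 0: x=[7.0000 14.0000 17.0000] v=[0.0000 0.0000 0.0000]
Step 1: x=[7.5000 12.0000 18.5000] v=[1.0000 -4.0000 3.0000]
Step 2: x=[7.2500 11.0000 19.7500] v=[-0.5000 -2.0000 2.5000]
Step 3: x=[5.8750 12.5000 19.6250] v=[-2.7500 3.0000 -0.2500]
Step 4: x=[4.8125 14.2500 18.9375] v=[-2.1250 3.5000 -1.3750]
Step 5: x=[5.4688 13.6250 18.9063] v=[1.3125 -1.2500 -0.0625]
Max displacement = 2.2500

Answer: 2.2500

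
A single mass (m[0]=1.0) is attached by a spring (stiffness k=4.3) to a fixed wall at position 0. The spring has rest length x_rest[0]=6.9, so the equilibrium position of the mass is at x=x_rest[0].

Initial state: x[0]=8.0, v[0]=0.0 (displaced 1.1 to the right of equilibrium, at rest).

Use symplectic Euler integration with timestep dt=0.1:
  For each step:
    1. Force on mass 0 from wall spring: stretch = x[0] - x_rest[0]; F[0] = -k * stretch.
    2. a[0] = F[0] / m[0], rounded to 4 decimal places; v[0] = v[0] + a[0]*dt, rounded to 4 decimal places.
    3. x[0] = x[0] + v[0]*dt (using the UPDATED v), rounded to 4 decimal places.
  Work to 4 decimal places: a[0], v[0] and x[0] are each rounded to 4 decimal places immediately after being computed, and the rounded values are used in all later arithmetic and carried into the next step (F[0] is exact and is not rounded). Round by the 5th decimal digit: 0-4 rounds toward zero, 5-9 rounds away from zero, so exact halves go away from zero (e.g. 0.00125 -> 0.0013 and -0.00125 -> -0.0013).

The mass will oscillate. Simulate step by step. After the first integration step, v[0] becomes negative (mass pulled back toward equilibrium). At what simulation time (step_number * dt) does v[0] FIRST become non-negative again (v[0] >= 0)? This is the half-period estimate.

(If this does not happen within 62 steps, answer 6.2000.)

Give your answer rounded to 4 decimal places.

Answer: 1.6000

Derivation:
Step 0: x=[8.0000] v=[0.0000]
Step 1: x=[7.9527] v=[-0.4730]
Step 2: x=[7.8601] v=[-0.9257]
Step 3: x=[7.7263] v=[-1.3385]
Step 4: x=[7.5569] v=[-1.6938]
Step 5: x=[7.3593] v=[-1.9763]
Step 6: x=[7.1419] v=[-2.1738]
Step 7: x=[6.9141] v=[-2.2778]
Step 8: x=[6.6857] v=[-2.2839]
Step 9: x=[6.4665] v=[-2.1918]
Step 10: x=[6.2660] v=[-2.0054]
Step 11: x=[6.0927] v=[-1.7328]
Step 12: x=[5.9541] v=[-1.3857]
Step 13: x=[5.8562] v=[-0.9790]
Step 14: x=[5.8032] v=[-0.5302]
Step 15: x=[5.7973] v=[-0.0586]
Step 16: x=[5.8389] v=[0.4156]
First v>=0 after going negative at step 16, time=1.6000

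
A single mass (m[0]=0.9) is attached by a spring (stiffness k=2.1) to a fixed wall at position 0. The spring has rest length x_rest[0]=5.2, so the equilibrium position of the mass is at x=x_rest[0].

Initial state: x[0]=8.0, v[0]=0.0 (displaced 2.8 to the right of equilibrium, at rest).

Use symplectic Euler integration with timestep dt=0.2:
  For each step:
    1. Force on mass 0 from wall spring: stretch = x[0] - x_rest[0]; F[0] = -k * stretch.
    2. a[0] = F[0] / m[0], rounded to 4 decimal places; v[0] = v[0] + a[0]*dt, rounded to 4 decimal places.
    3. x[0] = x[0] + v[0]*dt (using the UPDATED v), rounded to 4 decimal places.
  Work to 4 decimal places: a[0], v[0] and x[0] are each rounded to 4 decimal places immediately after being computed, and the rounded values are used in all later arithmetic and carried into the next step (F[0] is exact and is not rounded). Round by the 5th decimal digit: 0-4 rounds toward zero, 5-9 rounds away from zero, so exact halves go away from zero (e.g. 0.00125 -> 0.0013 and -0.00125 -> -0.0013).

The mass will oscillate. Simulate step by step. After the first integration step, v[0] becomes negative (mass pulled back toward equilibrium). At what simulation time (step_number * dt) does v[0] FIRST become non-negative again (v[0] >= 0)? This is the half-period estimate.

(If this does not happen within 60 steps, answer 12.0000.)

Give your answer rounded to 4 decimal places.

Step 0: x=[8.0000] v=[0.0000]
Step 1: x=[7.7387] v=[-1.3067]
Step 2: x=[7.2404] v=[-2.4914]
Step 3: x=[6.5517] v=[-3.4436]
Step 4: x=[5.7368] v=[-4.0744]
Step 5: x=[4.8718] v=[-4.3249]
Step 6: x=[4.0375] v=[-4.1717]
Step 7: x=[3.3117] v=[-3.6292]
Step 8: x=[2.7621] v=[-2.7480]
Step 9: x=[2.4400] v=[-1.6103]
Step 10: x=[2.3755] v=[-0.3223]
Step 11: x=[2.5747] v=[0.9958]
First v>=0 after going negative at step 11, time=2.2000

Answer: 2.2000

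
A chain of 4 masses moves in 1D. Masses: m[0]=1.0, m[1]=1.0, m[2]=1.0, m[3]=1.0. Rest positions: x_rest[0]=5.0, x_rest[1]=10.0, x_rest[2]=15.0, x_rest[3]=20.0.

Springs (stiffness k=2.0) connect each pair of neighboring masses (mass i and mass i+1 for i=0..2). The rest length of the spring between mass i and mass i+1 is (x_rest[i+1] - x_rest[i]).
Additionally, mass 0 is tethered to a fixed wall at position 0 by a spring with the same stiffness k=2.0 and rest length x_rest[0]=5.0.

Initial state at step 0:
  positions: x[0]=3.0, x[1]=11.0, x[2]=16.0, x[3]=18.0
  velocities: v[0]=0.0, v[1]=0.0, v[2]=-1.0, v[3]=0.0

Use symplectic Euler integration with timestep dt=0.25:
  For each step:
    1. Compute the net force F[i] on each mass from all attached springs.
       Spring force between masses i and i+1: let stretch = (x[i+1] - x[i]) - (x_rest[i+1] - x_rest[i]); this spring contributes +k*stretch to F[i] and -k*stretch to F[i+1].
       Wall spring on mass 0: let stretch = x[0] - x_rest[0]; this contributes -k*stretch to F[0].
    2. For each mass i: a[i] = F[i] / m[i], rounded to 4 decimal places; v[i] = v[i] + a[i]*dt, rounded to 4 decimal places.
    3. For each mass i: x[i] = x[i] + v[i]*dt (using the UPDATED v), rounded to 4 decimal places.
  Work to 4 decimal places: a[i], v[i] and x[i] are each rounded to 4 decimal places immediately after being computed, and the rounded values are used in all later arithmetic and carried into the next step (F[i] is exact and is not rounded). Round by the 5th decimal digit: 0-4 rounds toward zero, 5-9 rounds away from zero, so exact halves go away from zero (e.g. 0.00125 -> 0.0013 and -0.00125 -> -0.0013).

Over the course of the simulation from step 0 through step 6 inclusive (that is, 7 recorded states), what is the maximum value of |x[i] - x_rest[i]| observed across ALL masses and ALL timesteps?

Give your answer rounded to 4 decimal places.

Step 0: x=[3.0000 11.0000 16.0000 18.0000] v=[0.0000 0.0000 -1.0000 0.0000]
Step 1: x=[3.6250 10.6250 15.3750 18.3750] v=[2.5000 -1.5000 -2.5000 1.5000]
Step 2: x=[4.6719 9.9688 14.5313 19.0000] v=[4.1875 -2.6250 -3.3750 2.5000]
Step 3: x=[5.7969 9.2208 13.6758 19.6914] v=[4.5000 -2.9922 -3.4219 2.7657]
Step 4: x=[6.6253 8.6016 13.0154 20.2559] v=[3.3135 -2.4767 -2.6416 2.2579]
Step 5: x=[6.8726 8.2871 12.7083 20.5403] v=[0.9890 -1.2580 -1.2283 1.1377]
Step 6: x=[6.4376 8.3485 12.8276 20.4707] v=[-1.7401 0.2454 0.4771 -0.2783]
Max displacement = 2.2917

Answer: 2.2917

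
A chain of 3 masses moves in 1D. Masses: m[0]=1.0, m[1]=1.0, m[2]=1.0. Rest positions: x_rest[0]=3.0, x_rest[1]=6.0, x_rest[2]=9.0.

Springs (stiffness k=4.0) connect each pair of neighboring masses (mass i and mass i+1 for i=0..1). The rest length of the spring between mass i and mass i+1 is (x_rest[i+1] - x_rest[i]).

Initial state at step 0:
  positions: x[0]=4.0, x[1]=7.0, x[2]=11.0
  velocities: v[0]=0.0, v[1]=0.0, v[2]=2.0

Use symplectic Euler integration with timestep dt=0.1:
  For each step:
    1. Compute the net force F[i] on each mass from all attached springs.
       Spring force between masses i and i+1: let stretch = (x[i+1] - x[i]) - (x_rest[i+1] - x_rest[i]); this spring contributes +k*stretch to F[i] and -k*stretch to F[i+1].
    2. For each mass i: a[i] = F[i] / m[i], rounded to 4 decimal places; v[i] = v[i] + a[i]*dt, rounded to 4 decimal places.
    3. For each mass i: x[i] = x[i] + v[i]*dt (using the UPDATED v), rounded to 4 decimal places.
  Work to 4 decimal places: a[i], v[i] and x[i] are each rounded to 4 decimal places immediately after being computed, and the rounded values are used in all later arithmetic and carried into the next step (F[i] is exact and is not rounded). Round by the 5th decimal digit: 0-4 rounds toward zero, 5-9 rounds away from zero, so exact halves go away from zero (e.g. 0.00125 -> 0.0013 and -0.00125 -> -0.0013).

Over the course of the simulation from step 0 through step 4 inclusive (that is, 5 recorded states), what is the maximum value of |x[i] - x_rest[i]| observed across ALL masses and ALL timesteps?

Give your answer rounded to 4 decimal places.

Step 0: x=[4.0000 7.0000 11.0000] v=[0.0000 0.0000 2.0000]
Step 1: x=[4.0000 7.0400 11.1600] v=[0.0000 0.4000 1.6000]
Step 2: x=[4.0016 7.1232 11.2752] v=[0.0160 0.8320 1.1520]
Step 3: x=[4.0081 7.2476 11.3443] v=[0.0646 1.2442 0.6912]
Step 4: x=[4.0241 7.4063 11.3696] v=[0.1604 1.5871 0.2525]
Max displacement = 2.3696

Answer: 2.3696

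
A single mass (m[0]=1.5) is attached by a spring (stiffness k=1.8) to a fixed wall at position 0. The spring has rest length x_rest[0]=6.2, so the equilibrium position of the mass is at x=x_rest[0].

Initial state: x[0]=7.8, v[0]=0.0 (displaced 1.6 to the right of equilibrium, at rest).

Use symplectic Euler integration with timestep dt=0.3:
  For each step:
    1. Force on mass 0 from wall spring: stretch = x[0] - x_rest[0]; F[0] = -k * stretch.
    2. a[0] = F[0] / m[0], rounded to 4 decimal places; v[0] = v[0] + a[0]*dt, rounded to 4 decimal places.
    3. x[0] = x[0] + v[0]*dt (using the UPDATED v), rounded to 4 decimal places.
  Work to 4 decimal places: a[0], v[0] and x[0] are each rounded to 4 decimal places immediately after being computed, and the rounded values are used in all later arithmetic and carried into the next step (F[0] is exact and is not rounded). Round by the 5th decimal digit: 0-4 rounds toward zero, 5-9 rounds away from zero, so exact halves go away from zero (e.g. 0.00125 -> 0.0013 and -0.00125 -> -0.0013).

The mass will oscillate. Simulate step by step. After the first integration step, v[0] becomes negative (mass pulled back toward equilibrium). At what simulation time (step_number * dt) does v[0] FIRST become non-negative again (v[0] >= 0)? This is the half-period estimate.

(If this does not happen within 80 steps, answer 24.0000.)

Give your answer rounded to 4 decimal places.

Step 0: x=[7.8000] v=[0.0000]
Step 1: x=[7.6272] v=[-0.5760]
Step 2: x=[7.3003] v=[-1.0898]
Step 3: x=[6.8545] v=[-1.4859]
Step 4: x=[6.3381] v=[-1.7215]
Step 5: x=[5.8067] v=[-1.7712]
Step 6: x=[5.3178] v=[-1.6296]
Step 7: x=[4.9242] v=[-1.3120]
Step 8: x=[4.6684] v=[-0.8527]
Step 9: x=[4.5780] v=[-0.3013]
Step 10: x=[4.6628] v=[0.2826]
First v>=0 after going negative at step 10, time=3.0000

Answer: 3.0000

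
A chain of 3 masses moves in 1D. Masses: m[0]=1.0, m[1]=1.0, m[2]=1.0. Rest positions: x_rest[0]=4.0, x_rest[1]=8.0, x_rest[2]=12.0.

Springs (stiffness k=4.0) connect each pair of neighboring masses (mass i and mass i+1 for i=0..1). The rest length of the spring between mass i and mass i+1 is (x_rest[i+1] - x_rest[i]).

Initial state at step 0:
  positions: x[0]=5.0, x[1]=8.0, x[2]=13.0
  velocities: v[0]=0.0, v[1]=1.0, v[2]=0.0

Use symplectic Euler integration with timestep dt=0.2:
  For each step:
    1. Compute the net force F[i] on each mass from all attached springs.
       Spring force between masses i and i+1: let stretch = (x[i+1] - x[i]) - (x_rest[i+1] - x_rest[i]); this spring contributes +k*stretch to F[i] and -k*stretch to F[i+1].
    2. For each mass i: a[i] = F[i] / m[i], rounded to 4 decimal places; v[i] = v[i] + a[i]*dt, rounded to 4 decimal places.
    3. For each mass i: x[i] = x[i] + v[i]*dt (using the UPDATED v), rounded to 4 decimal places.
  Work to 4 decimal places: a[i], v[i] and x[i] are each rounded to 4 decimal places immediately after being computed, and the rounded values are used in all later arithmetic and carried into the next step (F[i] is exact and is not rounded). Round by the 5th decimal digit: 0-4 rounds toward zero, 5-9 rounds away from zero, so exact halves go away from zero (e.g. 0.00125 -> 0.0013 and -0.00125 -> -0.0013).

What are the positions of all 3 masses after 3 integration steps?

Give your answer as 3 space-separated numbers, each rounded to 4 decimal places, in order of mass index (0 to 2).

Answer: 4.4998 9.6004 12.4998

Derivation:
Step 0: x=[5.0000 8.0000 13.0000] v=[0.0000 1.0000 0.0000]
Step 1: x=[4.8400 8.5200 12.8400] v=[-0.8000 2.6000 -0.8000]
Step 2: x=[4.6288 9.1424 12.6288] v=[-1.0560 3.1120 -1.0560]
Step 3: x=[4.4998 9.6004 12.4998] v=[-0.6451 2.2902 -0.6451]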